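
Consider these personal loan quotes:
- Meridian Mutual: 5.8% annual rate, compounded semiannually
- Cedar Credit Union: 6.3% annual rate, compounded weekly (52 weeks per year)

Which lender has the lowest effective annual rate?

Meridian Mutual

Meridian Mutual: (1 + 0.058/2)^2 − 1 = 5.884%
Cedar Credit Union: (1 + 0.063/52)^52 − 1 = 6.499%
The lowest effective annual rate is Meridian Mutual at 5.884%.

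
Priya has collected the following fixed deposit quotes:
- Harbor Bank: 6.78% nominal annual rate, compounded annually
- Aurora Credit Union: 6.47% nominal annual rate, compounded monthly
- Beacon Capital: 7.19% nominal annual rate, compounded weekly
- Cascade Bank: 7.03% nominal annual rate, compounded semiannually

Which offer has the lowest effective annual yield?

Aurora Credit Union

Harbor Bank: compounded annually, EAR = 6.780%
Aurora Credit Union: (1 + 0.0647/12)^12 − 1 = 6.665%
Beacon Capital: (1 + 0.0719/52)^52 − 1 = 7.449%
Cascade Bank: (1 + 0.0703/2)^2 − 1 = 7.154%
The lowest effective annual rate is Aurora Credit Union at 6.665%.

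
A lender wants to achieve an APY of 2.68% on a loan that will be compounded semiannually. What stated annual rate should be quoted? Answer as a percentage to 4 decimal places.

2.6623%

(1 + r/2)^2 − 1 = 0.0268, so 1 + r/2 = 1.0268^(1/2).
r/2 = 0.013311, so r = 0.026623 = 2.6623%.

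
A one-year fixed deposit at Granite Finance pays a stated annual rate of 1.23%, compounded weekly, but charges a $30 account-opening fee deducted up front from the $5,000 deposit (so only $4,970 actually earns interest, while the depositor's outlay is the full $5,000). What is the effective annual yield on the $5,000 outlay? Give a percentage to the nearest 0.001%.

0.630%

Value after one year: 4,970 × (1 + 0.0123/52)^52 = 4,970 × 1.012374 = $5,031.50.
Effective yield on the $5,000 outlay: 5,031.50 / 5,000 − 1 = 0.006300 = 0.630%.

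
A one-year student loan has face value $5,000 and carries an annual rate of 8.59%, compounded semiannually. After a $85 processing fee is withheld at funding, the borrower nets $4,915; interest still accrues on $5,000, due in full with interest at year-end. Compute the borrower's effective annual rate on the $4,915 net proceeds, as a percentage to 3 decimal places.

10.656%

Amount owed after one year: 5,000 × (1 + 0.0859/2)^2 = 5,000 × 1.087745 = $5,438.72.
Effective rate on net proceeds: 5,438.72 / 4,915 − 1 = 0.106556 = 10.656%.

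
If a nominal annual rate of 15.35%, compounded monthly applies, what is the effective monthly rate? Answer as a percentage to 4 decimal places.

With a nominal annual rate compounded monthly, the periodic rate is the nominal rate divided by 12.
i = 0.1535 / 12 = 0.0127917 = 1.2792%.

1.2792%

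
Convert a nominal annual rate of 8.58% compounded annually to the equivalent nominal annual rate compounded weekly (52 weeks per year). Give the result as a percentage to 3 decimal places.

Compounded annually, EAR = nominal = 0.085800.
Solve (1 + r/52)^52 = 1.085800: r/52 = 1.085800^(1/52) − 1 = 0.001584, so r = 0.082382 = 8.238%.

8.238%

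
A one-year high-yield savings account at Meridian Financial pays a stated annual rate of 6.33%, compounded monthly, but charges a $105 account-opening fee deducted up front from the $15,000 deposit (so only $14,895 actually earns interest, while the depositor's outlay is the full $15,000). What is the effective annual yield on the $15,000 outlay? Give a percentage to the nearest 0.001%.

Value after one year: 14,895 × (1 + 0.0633/12)^12 = 14,895 × 1.065169 = $15,865.69.
Effective yield on the $15,000 outlay: 15,865.69 / 15,000 − 1 = 0.057713 = 5.771%.

5.771%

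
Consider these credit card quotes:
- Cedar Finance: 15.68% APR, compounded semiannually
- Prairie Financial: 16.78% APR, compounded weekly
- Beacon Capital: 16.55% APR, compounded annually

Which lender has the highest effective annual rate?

Prairie Financial

Cedar Finance: (1 + 0.1568/2)^2 − 1 = 16.295%
Prairie Financial: (1 + 0.1678/52)^52 − 1 = 18.238%
Beacon Capital: compounded annually, EAR = 16.550%
The highest effective annual rate is Prairie Financial at 18.238%.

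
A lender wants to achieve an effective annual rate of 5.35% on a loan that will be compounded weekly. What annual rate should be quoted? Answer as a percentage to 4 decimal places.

(1 + r/52)^52 − 1 = 0.0535, so 1 + r/52 = 1.0535^(1/52).
r/52 = 0.001003, so r = 0.052144 = 5.2144%.

5.2144%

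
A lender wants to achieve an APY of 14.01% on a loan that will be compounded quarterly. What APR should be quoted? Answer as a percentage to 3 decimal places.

(1 + r/4)^4 − 1 = 0.1401, so 1 + r/4 = 1.1401^(1/4).
r/4 = 0.033322, so r = 0.133289 = 13.329%.

13.329%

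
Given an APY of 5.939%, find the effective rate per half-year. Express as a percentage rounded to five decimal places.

2.92667%

The per-half-year rate i satisfies (1 + i)^2 = 1 + 0.05939.
i = 1.05939^(1/2) − 1 = 0.0292667 = 2.92667%.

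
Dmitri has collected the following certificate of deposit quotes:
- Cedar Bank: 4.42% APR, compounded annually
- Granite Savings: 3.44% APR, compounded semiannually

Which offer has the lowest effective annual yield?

Granite Savings

Cedar Bank: compounded annually, EAR = 4.420%
Granite Savings: (1 + 0.0344/2)^2 − 1 = 3.470%
The lowest effective annual rate is Granite Savings at 3.470%.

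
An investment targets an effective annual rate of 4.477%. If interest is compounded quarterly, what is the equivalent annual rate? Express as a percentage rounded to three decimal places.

(1 + r/4)^4 − 1 = 0.04477, so 1 + r/4 = 1.04477^(1/4).
r/4 = 0.011009, so r = 0.044037 = 4.404%.

4.404%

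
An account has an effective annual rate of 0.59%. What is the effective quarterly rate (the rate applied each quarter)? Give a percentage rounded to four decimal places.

The per-quarter rate i satisfies (1 + i)^4 = 1 + 0.0059.
i = 1.0059^(1/4) − 1 = 0.0014717 = 0.1472%.

0.1472%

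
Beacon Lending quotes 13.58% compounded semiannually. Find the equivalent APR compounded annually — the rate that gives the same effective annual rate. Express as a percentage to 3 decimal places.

EAR = (1 + 0.1358/2)^2 − 1 = 0.140410.
Compounded annually, the equivalent nominal rate is the EAR itself: 14.041%.

14.041%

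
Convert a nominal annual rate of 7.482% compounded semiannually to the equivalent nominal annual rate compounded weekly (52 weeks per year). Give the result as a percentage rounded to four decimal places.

EAR = (1 + 0.07482/2)^2 − 1 = 0.076220.
Solve (1 + r/52)^52 = 1.076220: r/52 = 1.076220^(1/52) − 1 = 0.001414, so r = 0.073506 = 7.3506%.

7.3506%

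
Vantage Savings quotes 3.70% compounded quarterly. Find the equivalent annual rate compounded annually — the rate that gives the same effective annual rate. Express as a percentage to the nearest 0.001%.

3.752%

EAR = (1 + 0.0370/4)^4 − 1 = 0.037517.
Compounded annually, the equivalent nominal rate is the EAR itself: 3.752%.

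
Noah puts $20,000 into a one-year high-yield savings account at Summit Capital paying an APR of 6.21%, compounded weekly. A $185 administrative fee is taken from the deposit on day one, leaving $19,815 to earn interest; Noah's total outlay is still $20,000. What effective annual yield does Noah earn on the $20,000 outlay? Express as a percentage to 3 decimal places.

Value after one year: 19,815 × (1 + 0.0621/52)^52 = 19,815 × 1.064029 = $21,083.74.
Effective yield on the $20,000 outlay: 21,083.74 / 20,000 − 1 = 0.054187 = 5.419%.

5.419%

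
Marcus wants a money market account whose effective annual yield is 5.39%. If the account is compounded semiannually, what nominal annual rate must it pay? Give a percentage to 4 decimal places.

5.3193%

(1 + r/2)^2 − 1 = 0.0539, so 1 + r/2 = 1.0539^(1/2).
r/2 = 0.026596, so r = 0.053193 = 5.3193%.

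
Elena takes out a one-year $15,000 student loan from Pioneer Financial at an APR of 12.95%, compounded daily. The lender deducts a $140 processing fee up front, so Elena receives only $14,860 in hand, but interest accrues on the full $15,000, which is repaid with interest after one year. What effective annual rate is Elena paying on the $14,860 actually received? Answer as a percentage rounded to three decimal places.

Amount owed after one year: 15,000 × (1 + 0.1295/365)^365 = 15,000 × 1.138233 = $17,073.49.
Effective rate on net proceeds: 17,073.49 / 14,860 − 1 = 0.148957 = 14.896%.

14.896%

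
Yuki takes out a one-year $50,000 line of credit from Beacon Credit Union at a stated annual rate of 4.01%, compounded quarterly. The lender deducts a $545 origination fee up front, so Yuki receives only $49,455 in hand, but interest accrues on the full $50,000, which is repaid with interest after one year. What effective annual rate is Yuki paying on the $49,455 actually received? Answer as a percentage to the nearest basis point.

Amount owed after one year: 50,000 × (1 + 0.0401/4)^4 = 50,000 × 1.040707 = $52,035.35.
Effective rate on net proceeds: 52,035.35 / 49,455 − 1 = 0.052176 = 5.22%.

5.22%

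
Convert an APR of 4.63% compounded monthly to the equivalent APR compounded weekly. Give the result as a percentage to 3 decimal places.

4.623%

EAR = (1 + 0.0463/12)^12 − 1 = 0.047295.
Solve (1 + r/52)^52 = 1.047295: r/52 = 1.047295^(1/52) − 1 = 0.000889, so r = 0.046231 = 4.623%.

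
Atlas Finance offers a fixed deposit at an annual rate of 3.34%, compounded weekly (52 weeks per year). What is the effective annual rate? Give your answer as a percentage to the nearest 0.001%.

EAR = (1 + 0.0334/52)^52 − 1.
= (1 + 0.000642)^52 − 1 = 1.033953 − 1 = 3.395%.

3.395%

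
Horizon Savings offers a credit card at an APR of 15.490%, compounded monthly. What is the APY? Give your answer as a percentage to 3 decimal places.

16.638%

EAR = (1 + 0.15490/12)^12 − 1.
= (1 + 0.012908)^12 − 1 = 1.166384 − 1 = 16.638%.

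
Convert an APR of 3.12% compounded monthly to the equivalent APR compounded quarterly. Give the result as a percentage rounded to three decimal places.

3.128%

EAR = (1 + 0.0312/12)^12 − 1 = 0.031650.
Solve (1 + r/4)^4 = 1.031650: r/4 = 1.031650^(1/4) − 1 = 0.007820, so r = 0.031281 = 3.128%.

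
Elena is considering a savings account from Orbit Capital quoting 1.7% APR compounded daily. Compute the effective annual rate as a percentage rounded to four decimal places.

EAR = (1 + 0.017/365)^365 − 1.
= 1.017145 − 1 = 1.7145%.

1.7145%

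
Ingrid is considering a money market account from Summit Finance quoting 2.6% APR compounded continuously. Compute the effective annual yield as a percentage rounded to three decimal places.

With continuous compounding, EAR = e^0.026 − 1.
e^0.026 = 1.026341, so EAR = 0.026341 = 2.634%.

2.634%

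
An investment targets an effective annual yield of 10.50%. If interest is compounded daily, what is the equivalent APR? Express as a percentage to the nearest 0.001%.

9.986%

(1 + r/365)^365 − 1 = 0.1050, so 1 + r/365 = 1.1050^(1/365).
r/365 = 0.000274, so r = 0.099859 = 9.986%.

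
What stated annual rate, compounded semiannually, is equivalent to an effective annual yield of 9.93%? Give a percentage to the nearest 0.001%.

(1 + r/2)^2 − 1 = 0.0993, so 1 + r/2 = 1.0993^(1/2).
r/2 = 0.048475, so r = 0.096950 = 9.695%.

9.695%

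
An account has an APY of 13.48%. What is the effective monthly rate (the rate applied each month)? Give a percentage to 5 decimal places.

The per-month rate i satisfies (1 + i)^12 = 1 + 0.1348.
i = 1.1348^(1/12) − 1 = 0.0105938 = 1.05938%.

1.05938%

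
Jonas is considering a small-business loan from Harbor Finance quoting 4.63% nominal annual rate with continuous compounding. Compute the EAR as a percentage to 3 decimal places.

4.739%

With continuous compounding, EAR = e^0.0463 − 1.
e^0.0463 = 1.047389, so EAR = 0.047389 = 4.739%.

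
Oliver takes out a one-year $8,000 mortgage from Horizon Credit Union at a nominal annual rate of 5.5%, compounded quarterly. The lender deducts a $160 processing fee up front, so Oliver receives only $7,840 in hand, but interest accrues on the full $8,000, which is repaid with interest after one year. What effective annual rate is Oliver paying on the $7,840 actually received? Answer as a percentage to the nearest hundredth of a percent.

Amount owed after one year: 8,000 × (1 + 0.055/4)^4 = 8,000 × 1.056145 = $8,449.16.
Effective rate on net proceeds: 8,449.16 / 7,840 − 1 = 0.077699 = 7.77%.

7.77%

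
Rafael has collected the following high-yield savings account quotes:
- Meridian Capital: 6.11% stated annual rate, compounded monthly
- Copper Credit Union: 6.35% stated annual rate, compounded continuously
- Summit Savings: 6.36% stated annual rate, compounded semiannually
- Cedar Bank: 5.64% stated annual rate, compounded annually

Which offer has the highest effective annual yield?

Copper Credit Union

Meridian Capital: (1 + 0.0611/12)^12 − 1 = 6.284%
Copper Credit Union: e^0.0635 − 1 = 6.556%
Summit Savings: (1 + 0.0636/2)^2 − 1 = 6.461%
Cedar Bank: compounded annually, EAR = 5.640%
The highest effective annual rate is Copper Credit Union at 6.556%.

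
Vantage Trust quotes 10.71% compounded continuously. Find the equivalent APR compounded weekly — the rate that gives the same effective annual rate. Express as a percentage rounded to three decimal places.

10.721%

EAR under continuous compounding: e^0.1071 − 1 = 0.113046.
Solve (1 + r/52)^52 = 1.113046: r/52 = 1.113046^(1/52) − 1 = 0.002062, so r = 0.107210 = 10.721%.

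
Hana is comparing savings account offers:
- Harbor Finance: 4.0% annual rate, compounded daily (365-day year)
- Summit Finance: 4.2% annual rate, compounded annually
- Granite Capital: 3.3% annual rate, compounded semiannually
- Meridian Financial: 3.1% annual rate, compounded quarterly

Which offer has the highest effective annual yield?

Summit Finance

Harbor Finance: (1 + 0.040/365)^365 − 1 = 4.081%
Summit Finance: compounded annually, EAR = 4.200%
Granite Capital: (1 + 0.033/2)^2 − 1 = 3.327%
Meridian Financial: (1 + 0.031/4)^4 − 1 = 3.136%
The highest effective annual rate is Summit Finance at 4.200%.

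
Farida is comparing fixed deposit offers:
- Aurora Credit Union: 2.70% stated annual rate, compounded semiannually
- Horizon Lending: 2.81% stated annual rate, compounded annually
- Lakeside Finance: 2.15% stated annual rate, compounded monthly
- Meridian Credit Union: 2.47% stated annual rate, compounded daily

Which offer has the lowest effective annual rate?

Lakeside Finance

Aurora Credit Union: (1 + 0.0270/2)^2 − 1 = 2.718%
Horizon Lending: compounded annually, EAR = 2.810%
Lakeside Finance: (1 + 0.0215/12)^12 − 1 = 2.171%
Meridian Credit Union: (1 + 0.0247/365)^365 − 1 = 2.501%
The lowest effective annual rate is Lakeside Finance at 2.171%.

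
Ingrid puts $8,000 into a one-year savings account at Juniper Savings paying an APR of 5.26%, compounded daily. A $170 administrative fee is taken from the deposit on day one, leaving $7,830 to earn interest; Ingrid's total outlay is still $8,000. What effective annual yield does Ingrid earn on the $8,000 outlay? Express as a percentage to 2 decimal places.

3.16%

Value after one year: 7,830 × (1 + 0.0526/365)^365 = 7,830 × 1.054004 = $8,252.85.
Effective yield on the $8,000 outlay: 8,252.85 / 8,000 − 1 = 0.031606 = 3.16%.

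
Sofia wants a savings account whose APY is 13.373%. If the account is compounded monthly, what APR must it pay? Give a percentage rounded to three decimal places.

12.617%

(1 + r/12)^12 − 1 = 0.13373, so 1 + r/12 = 1.13373^(1/12).
r/12 = 0.010514, so r = 0.126172 = 12.617%.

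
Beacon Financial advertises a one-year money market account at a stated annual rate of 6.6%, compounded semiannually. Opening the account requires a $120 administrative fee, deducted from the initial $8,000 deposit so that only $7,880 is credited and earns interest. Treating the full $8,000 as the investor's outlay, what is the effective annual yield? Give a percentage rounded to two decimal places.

Value after one year: 7,880 × (1 + 0.066/2)^2 = 7,880 × 1.067089 = $8,408.66.
Effective yield on the $8,000 outlay: 8,408.66 / 8,000 − 1 = 0.051083 = 5.11%.

5.11%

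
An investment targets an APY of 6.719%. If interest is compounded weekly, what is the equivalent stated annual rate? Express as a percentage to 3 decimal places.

(1 + r/52)^52 − 1 = 0.06719, so 1 + r/52 = 1.06719^(1/52).
r/52 = 0.001251, so r = 0.065070 = 6.507%.

6.507%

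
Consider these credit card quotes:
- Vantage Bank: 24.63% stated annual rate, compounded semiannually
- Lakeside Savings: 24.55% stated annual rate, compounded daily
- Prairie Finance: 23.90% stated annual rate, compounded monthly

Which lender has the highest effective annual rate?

Lakeside Savings

Vantage Bank: (1 + 0.2463/2)^2 − 1 = 26.147%
Lakeside Savings: (1 + 0.2455/365)^365 − 1 = 27.815%
Prairie Finance: (1 + 0.2390/12)^12 − 1 = 26.700%
The highest effective annual rate is Lakeside Savings at 27.815%.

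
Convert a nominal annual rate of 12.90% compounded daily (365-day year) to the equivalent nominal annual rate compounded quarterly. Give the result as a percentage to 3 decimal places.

EAR = (1 + 0.1290/365)^365 − 1 = 0.137664.
Solve (1 + r/4)^4 = 1.137664: r/4 = 1.137664^(1/4) − 1 = 0.032770, so r = 0.131079 = 13.108%.

13.108%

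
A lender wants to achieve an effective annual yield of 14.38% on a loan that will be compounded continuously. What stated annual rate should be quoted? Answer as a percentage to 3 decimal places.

Continuous: nominal r satisfies e^r − 1 = 0.1438.
r = ln(1 + 0.1438) = ln(1.1438) = 0.134356 = 13.436%.

13.436%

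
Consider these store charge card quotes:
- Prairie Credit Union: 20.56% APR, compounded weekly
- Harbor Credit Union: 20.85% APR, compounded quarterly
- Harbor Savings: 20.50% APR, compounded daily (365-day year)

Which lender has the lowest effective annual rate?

Prairie Credit Union: (1 + 0.2056/52)^52 − 1 = 22.776%
Harbor Credit Union: (1 + 0.2085/4)^4 − 1 = 22.538%
Harbor Savings: (1 + 0.2050/365)^365 − 1 = 22.745%
The lowest effective annual rate is Harbor Credit Union at 22.538%.

Harbor Credit Union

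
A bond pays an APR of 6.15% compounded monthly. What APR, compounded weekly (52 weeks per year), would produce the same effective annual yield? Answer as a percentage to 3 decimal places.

EAR = (1 + 0.0615/12)^12 − 1 = 0.063263.
Solve (1 + r/52)^52 = 1.063263: r/52 = 1.063263^(1/52) − 1 = 0.001180, so r = 0.061379 = 6.138%.

6.138%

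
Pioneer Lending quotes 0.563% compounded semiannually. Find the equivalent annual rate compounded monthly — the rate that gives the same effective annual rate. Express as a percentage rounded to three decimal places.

0.562%

EAR = (1 + 0.00563/2)^2 − 1 = 0.005638.
Solve (1 + r/12)^12 = 1.005638: r/12 = 1.005638^(1/12) − 1 = 0.000469, so r = 0.005623 = 0.562%.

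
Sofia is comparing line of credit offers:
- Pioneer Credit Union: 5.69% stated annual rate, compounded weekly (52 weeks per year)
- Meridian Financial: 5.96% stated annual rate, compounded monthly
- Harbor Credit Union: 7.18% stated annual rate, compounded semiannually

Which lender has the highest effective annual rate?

Pioneer Credit Union: (1 + 0.0569/52)^52 − 1 = 5.852%
Meridian Financial: (1 + 0.0596/12)^12 − 1 = 6.126%
Harbor Credit Union: (1 + 0.0718/2)^2 − 1 = 7.309%
The highest effective annual rate is Harbor Credit Union at 7.309%.

Harbor Credit Union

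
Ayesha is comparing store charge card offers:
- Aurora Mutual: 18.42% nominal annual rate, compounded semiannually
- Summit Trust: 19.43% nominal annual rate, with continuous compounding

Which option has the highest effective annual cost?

Aurora Mutual: (1 + 0.1842/2)^2 − 1 = 19.268%
Summit Trust: e^0.1943 − 1 = 21.446%
The highest effective annual rate is Summit Trust at 21.446%.

Summit Trust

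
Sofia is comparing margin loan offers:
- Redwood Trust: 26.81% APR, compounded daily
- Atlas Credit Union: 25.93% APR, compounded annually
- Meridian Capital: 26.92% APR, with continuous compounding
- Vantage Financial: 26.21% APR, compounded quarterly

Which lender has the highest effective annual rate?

Redwood Trust: (1 + 0.2681/365)^365 − 1 = 30.735%
Atlas Credit Union: compounded annually, EAR = 25.930%
Meridian Capital: e^0.2692 − 1 = 30.892%
Vantage Financial: (1 + 0.2621/4)^4 − 1 = 28.900%
The highest effective annual rate is Meridian Capital at 30.892%.

Meridian Capital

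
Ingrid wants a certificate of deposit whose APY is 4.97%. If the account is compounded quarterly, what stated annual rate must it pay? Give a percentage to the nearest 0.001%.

(1 + r/4)^4 − 1 = 0.0497, so 1 + r/4 = 1.0497^(1/4).
r/4 = 0.012200, so r = 0.048800 = 4.880%.

4.880%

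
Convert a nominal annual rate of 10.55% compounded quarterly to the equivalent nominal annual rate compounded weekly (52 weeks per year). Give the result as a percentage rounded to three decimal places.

EAR = (1 + 0.1055/4)^4 − 1 = 0.109748.
Solve (1 + r/52)^52 = 1.109748: r/52 = 1.109748^(1/52) − 1 = 0.002005, so r = 0.104237 = 10.424%.

10.424%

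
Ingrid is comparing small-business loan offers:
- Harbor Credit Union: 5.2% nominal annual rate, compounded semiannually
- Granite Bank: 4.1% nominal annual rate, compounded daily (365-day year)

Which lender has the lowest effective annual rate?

Granite Bank

Harbor Credit Union: (1 + 0.052/2)^2 − 1 = 5.268%
Granite Bank: (1 + 0.041/365)^365 − 1 = 4.185%
The lowest effective annual rate is Granite Bank at 4.185%.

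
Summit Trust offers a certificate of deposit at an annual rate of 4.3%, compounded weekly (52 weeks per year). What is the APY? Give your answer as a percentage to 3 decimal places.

EAR = (1 + 0.043/52)^52 − 1.
= 1.043919 − 1 = 4.392%.

4.392%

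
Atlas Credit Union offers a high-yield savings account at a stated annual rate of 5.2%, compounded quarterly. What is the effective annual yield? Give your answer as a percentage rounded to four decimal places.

EAR = (1 + 0.052/4)^4 − 1.
= (1 + 0.013000)^4 − 1 = 1.053023 − 1 = 5.3023%.

5.3023%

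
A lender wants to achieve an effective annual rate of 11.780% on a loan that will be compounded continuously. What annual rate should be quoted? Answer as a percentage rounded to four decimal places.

11.1362%

Continuous: nominal r satisfies e^r − 1 = 0.11780.
r = ln(1 + 0.11780) = ln(1.11780) = 0.111362 = 11.1362%.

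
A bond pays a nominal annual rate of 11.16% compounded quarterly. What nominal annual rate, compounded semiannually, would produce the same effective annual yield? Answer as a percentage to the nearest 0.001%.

11.316%

EAR = (1 + 0.1116/4)^4 − 1 = 0.116358.
Solve (1 + r/2)^2 = 1.116358: r/2 = 1.116358^(1/2) − 1 = 0.056578, so r = 0.113157 = 11.316%.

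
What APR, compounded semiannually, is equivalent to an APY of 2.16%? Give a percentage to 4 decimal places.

(1 + r/2)^2 − 1 = 0.0216, so 1 + r/2 = 1.0216^(1/2).
r/2 = 0.010742, so r = 0.021485 = 2.1485%.

2.1485%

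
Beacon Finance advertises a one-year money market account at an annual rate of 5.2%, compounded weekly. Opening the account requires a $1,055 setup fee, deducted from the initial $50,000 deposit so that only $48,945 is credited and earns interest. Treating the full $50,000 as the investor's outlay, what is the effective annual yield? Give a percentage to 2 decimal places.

Value after one year: 48,945 × (1 + 0.052/52)^52 = 48,945 × 1.053348 = $51,556.14.
Effective yield on the $50,000 outlay: 51,556.14 / 50,000 − 1 = 0.031123 = 3.11%.

3.11%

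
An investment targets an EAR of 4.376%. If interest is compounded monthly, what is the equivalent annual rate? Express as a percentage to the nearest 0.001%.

(1 + r/12)^12 − 1 = 0.04376, so 1 + r/12 = 1.04376^(1/12).
r/12 = 0.003576, so r = 0.042906 = 4.291%.

4.291%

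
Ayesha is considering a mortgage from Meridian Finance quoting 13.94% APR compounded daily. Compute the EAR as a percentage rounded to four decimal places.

EAR = (1 + 0.1394/365)^365 − 1.
= (1 + 0.000382)^365 − 1 = 1.149553 − 1 = 14.9553%.

14.9553%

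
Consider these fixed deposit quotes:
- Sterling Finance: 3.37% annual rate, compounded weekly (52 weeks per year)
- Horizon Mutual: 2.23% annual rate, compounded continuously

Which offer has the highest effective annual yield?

Sterling Finance: (1 + 0.0337/52)^52 − 1 = 3.426%
Horizon Mutual: e^0.0223 − 1 = 2.255%
The highest effective annual rate is Sterling Finance at 3.426%.

Sterling Finance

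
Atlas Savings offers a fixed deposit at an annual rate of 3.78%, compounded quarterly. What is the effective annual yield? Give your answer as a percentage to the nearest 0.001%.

EAR = (1 + 0.0378/4)^4 − 1.
= (1 + 0.009450)^4 − 1 = 1.038339 − 1 = 3.834%.

3.834%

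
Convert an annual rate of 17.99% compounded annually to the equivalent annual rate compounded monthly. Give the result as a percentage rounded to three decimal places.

16.658%

Compounded annually, EAR = nominal = 0.179900.
Solve (1 + r/12)^12 = 1.179900: r/12 = 1.179900^(1/12) − 1 = 0.013881, so r = 0.166575 = 16.658%.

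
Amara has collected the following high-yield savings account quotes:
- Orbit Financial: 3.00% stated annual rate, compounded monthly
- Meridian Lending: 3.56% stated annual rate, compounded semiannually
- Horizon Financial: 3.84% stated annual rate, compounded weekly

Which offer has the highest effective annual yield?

Orbit Financial: (1 + 0.0300/12)^12 − 1 = 3.042%
Meridian Lending: (1 + 0.0356/2)^2 − 1 = 3.592%
Horizon Financial: (1 + 0.0384/52)^52 − 1 = 3.913%
The highest effective annual rate is Horizon Financial at 3.913%.

Horizon Financial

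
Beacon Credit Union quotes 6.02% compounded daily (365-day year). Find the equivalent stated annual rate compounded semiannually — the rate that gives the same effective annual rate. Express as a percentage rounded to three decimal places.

EAR = (1 + 0.0602/365)^365 − 1 = 0.062044.
Solve (1 + r/2)^2 = 1.062044: r/2 = 1.062044^(1/2) − 1 = 0.030555, so r = 0.061110 = 6.111%.

6.111%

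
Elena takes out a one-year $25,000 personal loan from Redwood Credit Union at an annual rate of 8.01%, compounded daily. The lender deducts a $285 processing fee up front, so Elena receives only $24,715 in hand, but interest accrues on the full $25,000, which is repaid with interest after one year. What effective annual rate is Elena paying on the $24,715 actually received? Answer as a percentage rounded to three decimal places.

9.588%

Amount owed after one year: 25,000 × (1 + 0.0801/365)^365 = 25,000 × 1.083386 = $27,084.65.
Effective rate on net proceeds: 27,084.65 / 24,715 − 1 = 0.095879 = 9.588%.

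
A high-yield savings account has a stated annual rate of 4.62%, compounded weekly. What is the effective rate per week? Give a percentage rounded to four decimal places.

0.0888%

With a nominal annual rate compounded weekly, the periodic rate is the nominal rate divided by 52.
i = 0.0462 / 52 = 0.0008885 = 0.0888%.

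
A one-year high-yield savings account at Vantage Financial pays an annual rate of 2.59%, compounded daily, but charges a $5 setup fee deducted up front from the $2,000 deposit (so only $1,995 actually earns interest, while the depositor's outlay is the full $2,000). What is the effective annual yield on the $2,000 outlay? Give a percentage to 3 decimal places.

Value after one year: 1,995 × (1 + 0.0259/365)^365 = 1,995 × 1.026237 = $2,047.34.
Effective yield on the $2,000 outlay: 2,047.34 / 2,000 − 1 = 0.023672 = 2.367%.

2.367%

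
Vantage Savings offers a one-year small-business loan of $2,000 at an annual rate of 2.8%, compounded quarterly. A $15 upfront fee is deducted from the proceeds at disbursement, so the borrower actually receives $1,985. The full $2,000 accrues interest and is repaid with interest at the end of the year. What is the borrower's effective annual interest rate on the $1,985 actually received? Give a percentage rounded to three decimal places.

3.607%

Amount owed after one year: 2,000 × (1 + 0.028/4)^4 = 2,000 × 1.028295 = $2,056.59.
Effective rate on net proceeds: 2,056.59 / 1,985 − 1 = 0.036066 = 3.607%.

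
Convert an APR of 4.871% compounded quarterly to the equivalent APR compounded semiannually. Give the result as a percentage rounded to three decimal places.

4.901%

EAR = (1 + 0.04871/4)^4 − 1 = 0.049607.
Solve (1 + r/2)^2 = 1.049607: r/2 = 1.049607^(1/2) − 1 = 0.024503, so r = 0.049007 = 4.901%.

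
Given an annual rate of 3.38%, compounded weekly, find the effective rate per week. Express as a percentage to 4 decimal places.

0.0650%

With a nominal annual rate compounded weekly, the periodic rate is the nominal rate divided by 52.
i = 0.0338 / 52 = 0.0006500 = 0.0650%.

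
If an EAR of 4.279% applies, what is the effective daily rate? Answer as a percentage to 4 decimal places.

The per-day rate i satisfies (1 + i)^365 = 1 + 0.04279.
i = 1.04279^(1/365) − 1 = 0.0001148 = 0.0115%.

0.0115%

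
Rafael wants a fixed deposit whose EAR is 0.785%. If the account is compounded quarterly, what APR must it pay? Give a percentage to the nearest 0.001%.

0.783%

(1 + r/4)^4 − 1 = 0.00785, so 1 + r/4 = 1.00785^(1/4).
r/4 = 0.001957, so r = 0.007827 = 0.783%.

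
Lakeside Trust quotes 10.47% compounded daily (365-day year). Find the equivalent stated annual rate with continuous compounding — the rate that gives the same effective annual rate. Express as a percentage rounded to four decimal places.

10.4685%

EAR = (1 + 0.1047/365)^365 − 1 = 0.110361.
Equivalent continuous rate: r = ln(1 + 0.110361) = 0.104685 = 10.4685%.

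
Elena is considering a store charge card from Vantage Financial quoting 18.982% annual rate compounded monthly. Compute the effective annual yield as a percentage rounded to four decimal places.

EAR = (1 + 0.18982/12)^12 − 1.
= (1 + 0.015818)^12 − 1 = 1.207237 − 1 = 20.7237%.

20.7237%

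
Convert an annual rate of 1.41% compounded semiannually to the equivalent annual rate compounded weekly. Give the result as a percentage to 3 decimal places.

EAR = (1 + 0.0141/2)^2 − 1 = 0.014150.
Solve (1 + r/52)^52 = 1.014150: r/52 = 1.014150^(1/52) − 1 = 0.000270, so r = 0.014052 = 1.405%.

1.405%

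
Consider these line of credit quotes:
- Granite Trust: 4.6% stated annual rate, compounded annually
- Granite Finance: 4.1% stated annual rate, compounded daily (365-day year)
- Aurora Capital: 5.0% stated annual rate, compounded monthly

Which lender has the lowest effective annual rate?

Granite Finance

Granite Trust: compounded annually, EAR = 4.600%
Granite Finance: (1 + 0.041/365)^365 − 1 = 4.185%
Aurora Capital: (1 + 0.050/12)^12 − 1 = 5.116%
The lowest effective annual rate is Granite Finance at 4.185%.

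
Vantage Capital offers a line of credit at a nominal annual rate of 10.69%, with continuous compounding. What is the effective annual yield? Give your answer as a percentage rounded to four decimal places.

With continuous compounding, EAR = e^0.1069 − 1.
e^0.1069 = 1.112823, so EAR = 0.112823 = 11.2823%.

11.2823%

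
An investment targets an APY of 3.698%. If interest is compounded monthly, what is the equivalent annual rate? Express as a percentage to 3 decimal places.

3.637%

(1 + r/12)^12 − 1 = 0.03698, so 1 + r/12 = 1.03698^(1/12).
r/12 = 0.003031, so r = 0.036368 = 3.637%.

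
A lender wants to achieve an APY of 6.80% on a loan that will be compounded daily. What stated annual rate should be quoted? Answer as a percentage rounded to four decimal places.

6.5794%

(1 + r/365)^365 − 1 = 0.0680, so 1 + r/365 = 1.0680^(1/365).
r/365 = 0.000180, so r = 0.065794 = 6.5794%.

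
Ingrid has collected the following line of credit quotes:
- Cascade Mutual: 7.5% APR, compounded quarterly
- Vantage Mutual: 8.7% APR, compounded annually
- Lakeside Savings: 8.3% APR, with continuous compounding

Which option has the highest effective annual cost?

Vantage Mutual

Cascade Mutual: (1 + 0.075/4)^4 − 1 = 7.714%
Vantage Mutual: compounded annually, EAR = 8.700%
Lakeside Savings: e^0.083 − 1 = 8.654%
The highest effective annual rate is Vantage Mutual at 8.700%.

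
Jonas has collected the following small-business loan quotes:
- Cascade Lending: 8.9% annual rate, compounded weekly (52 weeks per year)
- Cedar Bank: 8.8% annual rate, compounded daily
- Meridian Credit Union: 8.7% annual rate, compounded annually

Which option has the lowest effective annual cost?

Cascade Lending: (1 + 0.089/52)^52 − 1 = 9.300%
Cedar Bank: (1 + 0.088/365)^365 − 1 = 9.198%
Meridian Credit Union: compounded annually, EAR = 8.700%
The lowest effective annual rate is Meridian Credit Union at 8.700%.

Meridian Credit Union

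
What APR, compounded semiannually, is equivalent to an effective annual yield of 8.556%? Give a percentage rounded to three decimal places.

(1 + r/2)^2 − 1 = 0.08556, so 1 + r/2 = 1.08556^(1/2).
r/2 = 0.041902, so r = 0.083804 = 8.380%.

8.380%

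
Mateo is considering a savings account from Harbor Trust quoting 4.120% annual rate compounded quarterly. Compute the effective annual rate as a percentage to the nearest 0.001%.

EAR = (1 + 0.04120/4)^4 − 1.
= (1 + 0.010300)^4 − 1 = 1.041841 − 1 = 4.184%.

4.184%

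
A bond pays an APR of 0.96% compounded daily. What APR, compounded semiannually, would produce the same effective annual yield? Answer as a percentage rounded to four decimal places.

0.9623%

EAR = (1 + 0.0096/365)^365 − 1 = 0.009646.
Solve (1 + r/2)^2 = 1.009646: r/2 = 1.009646^(1/2) − 1 = 0.004811, so r = 0.009623 = 0.9623%.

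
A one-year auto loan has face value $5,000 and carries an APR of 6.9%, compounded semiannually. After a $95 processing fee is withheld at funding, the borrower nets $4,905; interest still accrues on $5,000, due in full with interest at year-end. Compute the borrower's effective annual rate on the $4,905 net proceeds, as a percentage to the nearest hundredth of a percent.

9.09%

Amount owed after one year: 5,000 × (1 + 0.069/2)^2 = 5,000 × 1.070190 = $5,350.95.
Effective rate on net proceeds: 5,350.95 / 4,905 − 1 = 0.090918 = 9.09%.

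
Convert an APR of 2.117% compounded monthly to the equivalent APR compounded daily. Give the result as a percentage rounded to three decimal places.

EAR = (1 + 0.02117/12)^12 − 1 = 0.021377.
Solve (1 + r/365)^365 = 1.021377: r/365 = 1.021377^(1/365) − 1 = 0.000058, so r = 0.021152 = 2.115%.

2.115%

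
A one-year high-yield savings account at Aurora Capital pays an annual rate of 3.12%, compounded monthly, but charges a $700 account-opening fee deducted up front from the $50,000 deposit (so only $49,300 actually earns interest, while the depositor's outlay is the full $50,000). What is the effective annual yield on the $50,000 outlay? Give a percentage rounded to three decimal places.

Value after one year: 49,300 × (1 + 0.0312/12)^12 = 49,300 × 1.031650 = $50,860.35.
Effective yield on the $50,000 outlay: 50,860.35 / 50,000 − 1 = 0.017207 = 1.721%.

1.721%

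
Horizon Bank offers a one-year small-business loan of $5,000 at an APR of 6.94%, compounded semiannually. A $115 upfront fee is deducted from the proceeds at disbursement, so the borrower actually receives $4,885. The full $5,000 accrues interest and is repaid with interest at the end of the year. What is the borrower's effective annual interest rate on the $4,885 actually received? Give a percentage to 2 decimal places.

9.58%

Amount owed after one year: 5,000 × (1 + 0.0694/2)^2 = 5,000 × 1.070604 = $5,353.02.
Effective rate on net proceeds: 5,353.02 / 4,885 − 1 = 0.095808 = 9.58%.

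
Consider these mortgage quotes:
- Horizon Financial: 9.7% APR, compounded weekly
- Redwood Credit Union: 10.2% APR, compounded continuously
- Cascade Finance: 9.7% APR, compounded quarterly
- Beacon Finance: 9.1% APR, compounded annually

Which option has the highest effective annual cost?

Redwood Credit Union

Horizon Financial: (1 + 0.097/52)^52 − 1 = 10.176%
Redwood Credit Union: e^0.102 − 1 = 10.738%
Cascade Finance: (1 + 0.097/4)^4 − 1 = 10.059%
Beacon Finance: compounded annually, EAR = 9.100%
The highest effective annual rate is Redwood Credit Union at 10.738%.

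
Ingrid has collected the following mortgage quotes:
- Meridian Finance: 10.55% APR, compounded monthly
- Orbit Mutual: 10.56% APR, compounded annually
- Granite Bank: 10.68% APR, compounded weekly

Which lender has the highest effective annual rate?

Granite Bank

Meridian Finance: (1 + 0.1055/12)^12 − 1 = 11.075%
Orbit Mutual: compounded annually, EAR = 10.560%
Granite Bank: (1 + 0.1068/52)^52 − 1 = 11.259%
The highest effective annual rate is Granite Bank at 11.259%.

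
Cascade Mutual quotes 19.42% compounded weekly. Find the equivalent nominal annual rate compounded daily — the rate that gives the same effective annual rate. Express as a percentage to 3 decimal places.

19.389%

EAR = (1 + 0.1942/52)^52 − 1 = 0.213900.
Solve (1 + r/365)^365 = 1.213900: r/365 = 1.213900^(1/365) − 1 = 0.000531, so r = 0.193890 = 19.389%.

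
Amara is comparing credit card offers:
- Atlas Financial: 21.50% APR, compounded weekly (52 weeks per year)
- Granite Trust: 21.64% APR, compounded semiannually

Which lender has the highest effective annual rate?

Atlas Financial

Atlas Financial: (1 + 0.2150/52)^52 − 1 = 23.931%
Granite Trust: (1 + 0.2164/2)^2 − 1 = 22.811%
The highest effective annual rate is Atlas Financial at 23.931%.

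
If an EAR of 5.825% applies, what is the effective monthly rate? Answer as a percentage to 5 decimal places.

0.47292%

The per-month rate i satisfies (1 + i)^12 = 1 + 0.05825.
i = 1.05825^(1/12) − 1 = 0.0047292 = 0.47292%.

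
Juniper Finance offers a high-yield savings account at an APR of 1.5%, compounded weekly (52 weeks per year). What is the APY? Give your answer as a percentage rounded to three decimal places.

1.511%

EAR = (1 + 0.015/52)^52 − 1.
= (1 + 0.000288)^52 − 1 = 1.015111 − 1 = 1.511%.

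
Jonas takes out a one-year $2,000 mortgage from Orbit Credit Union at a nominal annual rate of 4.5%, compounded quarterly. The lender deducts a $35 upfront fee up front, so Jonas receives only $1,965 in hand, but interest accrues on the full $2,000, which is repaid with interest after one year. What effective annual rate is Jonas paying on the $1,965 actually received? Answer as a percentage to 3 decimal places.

6.439%

Amount owed after one year: 2,000 × (1 + 0.045/4)^4 = 2,000 × 1.045765 = $2,091.53.
Effective rate on net proceeds: 2,091.53 / 1,965 − 1 = 0.064392 = 6.439%.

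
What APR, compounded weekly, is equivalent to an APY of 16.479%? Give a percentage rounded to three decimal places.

(1 + r/52)^52 − 1 = 0.16479, so 1 + r/52 = 1.16479^(1/52).
r/52 = 0.002938, so r = 0.152765 = 15.276%.

15.276%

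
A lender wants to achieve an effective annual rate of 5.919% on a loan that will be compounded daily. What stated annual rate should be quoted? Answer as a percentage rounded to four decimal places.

(1 + r/365)^365 − 1 = 0.05919, so 1 + r/365 = 1.05919^(1/365).
r/365 = 0.000158, so r = 0.057509 = 5.7509%.

5.7509%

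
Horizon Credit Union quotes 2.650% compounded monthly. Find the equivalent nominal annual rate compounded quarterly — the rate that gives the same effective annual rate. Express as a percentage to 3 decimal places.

EAR = (1 + 0.02650/12)^12 − 1 = 0.026824.
Solve (1 + r/4)^4 = 1.026824: r/4 = 1.026824^(1/4) − 1 = 0.006640, so r = 0.026559 = 2.656%.

2.656%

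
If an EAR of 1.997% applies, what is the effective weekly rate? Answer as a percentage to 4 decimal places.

0.0380%

The per-week rate i satisfies (1 + i)^52 = 1 + 0.01997.
i = 1.01997^(1/52) − 1 = 0.0003803 = 0.0380%.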